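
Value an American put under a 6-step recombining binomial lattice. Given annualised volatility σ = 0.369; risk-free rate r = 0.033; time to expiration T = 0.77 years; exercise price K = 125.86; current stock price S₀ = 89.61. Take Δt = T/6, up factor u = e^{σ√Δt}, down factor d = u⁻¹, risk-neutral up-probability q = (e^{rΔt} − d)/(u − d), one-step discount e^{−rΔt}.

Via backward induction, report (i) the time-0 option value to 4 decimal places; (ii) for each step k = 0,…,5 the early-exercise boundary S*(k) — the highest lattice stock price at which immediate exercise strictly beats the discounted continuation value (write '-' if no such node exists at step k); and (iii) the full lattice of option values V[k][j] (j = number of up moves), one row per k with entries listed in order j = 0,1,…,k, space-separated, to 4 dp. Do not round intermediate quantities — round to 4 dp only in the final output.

price = 37.4586
boundary = - 78.5141 68.7921 78.5141 89.6100 102.2741
tree:
37.4586
47.3459 27.2047
57.0679 36.6817 17.2998
65.5861 47.3459 25.5893 8.5791
73.0495 57.0679 36.2500 14.4034 2.4203
79.5888 65.5861 47.3459 23.5859 4.7013 0.0000
85.3183 73.0495 57.0679 36.2500 9.1321 0.0000 0.0000

params: Δt=0.12833 u=1.14132 d=0.87618 q=0.48301 e^(-rΔt)=0.99577
t_6 payoffs: 85.3183 73.0495 57.0679 36.2500 9.1321 0.0000 0.0000
t_5: node(5,0) S=46.2712 payoff=79.5888 vs cont=79.0569 → 79.5888 [stop]  node(5,1) S=60.2739 payoff=65.5861 vs cont=65.0542 → 65.5861 [stop]  node(5,2) S=78.5141 payoff=47.3459 vs cont=46.8141 → 47.3459 [stop]  node(5,3) S=102.2741 payoff=23.5859 vs cont=23.0540 → 23.5859 [stop]  node(5,4) S=133.2244 payoff=0.0000 vs cont=4.7013 → 4.7013 [wait]  node(5,5) S=173.5409 payoff=0.0000 vs cont=0.0000 → 0.0000 [wait]  ⇒ S*(5)=102.2741
t_4: node(4,0) S=52.8105 payoff=73.0495 vs cont=72.5176 → 73.0495 [stop]  node(4,1) S=68.7921 payoff=57.0679 vs cont=56.5360 → 57.0679 [stop]  node(4,2) S=89.6100 payoff=36.2500 vs cont=35.7181 → 36.2500 [stop]  node(4,3) S=116.7279 payoff=9.1321 vs cont=14.4034 → 14.4034 [wait]  node(4,4) S=152.0522 payoff=0.0000 vs cont=2.4203 → 2.4203 [wait]  ⇒ S*(4)=89.6100
t_3: node(3,0) S=60.2739 payoff=65.5861 vs cont=65.0542 → 65.5861 [stop]  node(3,1) S=78.5141 payoff=47.3459 vs cont=46.8141 → 47.3459 [stop]  node(3,2) S=102.2741 payoff=23.5859 vs cont=25.5893 → 25.5893 [wait]  node(3,3) S=133.2244 payoff=0.0000 vs cont=8.5791 → 8.5791 [wait]  ⇒ S*(3)=78.5141
t_2: node(2,0) S=68.7921 payoff=57.0679 vs cont=56.5360 → 57.0679 [stop]  node(2,1) S=89.6100 payoff=36.2500 vs cont=36.6817 → 36.6817 [wait]  node(2,2) S=116.7279 payoff=9.1321 vs cont=17.2998 → 17.2998 [wait]  ⇒ S*(2)=68.7921
t_1: node(1,0) S=78.5141 payoff=47.3459 vs cont=47.0217 → 47.3459 [stop]  node(1,1) S=102.2741 payoff=23.5859 vs cont=27.2047 → 27.2047 [wait]  ⇒ S*(1)=78.5141
t_0: node(0,0) S=89.6100 payoff=36.2500 vs cont=37.4586 → 37.4586 [wait]  ⇒ S*(0)=-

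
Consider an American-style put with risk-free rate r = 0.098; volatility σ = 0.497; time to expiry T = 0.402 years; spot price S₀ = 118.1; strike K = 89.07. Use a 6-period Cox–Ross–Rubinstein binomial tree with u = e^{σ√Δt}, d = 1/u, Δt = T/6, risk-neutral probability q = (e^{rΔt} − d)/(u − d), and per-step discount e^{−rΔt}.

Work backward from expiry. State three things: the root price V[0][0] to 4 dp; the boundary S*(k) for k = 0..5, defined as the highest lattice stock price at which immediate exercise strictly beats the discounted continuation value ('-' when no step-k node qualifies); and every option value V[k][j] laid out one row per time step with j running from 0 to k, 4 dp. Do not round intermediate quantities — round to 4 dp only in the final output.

params: Δt=0.06700 u=1.13729 d=0.87929 q=0.49342 e^(-rΔt)=0.99346
t_6 payoffs: 34.4904 18.4756 0.0000 0.0000 0.0000 0.0000 0.0000
t_5: node(5,0) S=62.0726 payoff=26.9974 vs cont=26.4144 → 26.9974 [stop]  node(5,1) S=80.2861 payoff=8.7839 vs cont=9.2982 → 9.2982 [wait]  node(5,2) S=103.8437 payoff=0.0000 vs cont=0.0000 → 0.0000 [wait]  node(5,3) S=134.3135 payoff=0.0000 vs cont=0.0000 → 0.0000 [wait]  node(5,4) S=173.7239 payoff=0.0000 vs cont=0.0000 → 0.0000 [wait]  node(5,5) S=224.6982 payoff=0.0000 vs cont=0.0000 → 0.0000 [wait]  ⇒ S*(5)=62.0726
t_4: node(4,0) S=70.5944 payoff=18.4756 vs cont=18.1448 → 18.4756 [stop]  node(4,1) S=91.3083 payoff=0.0000 vs cont=4.6795 → 4.6795 [wait]  node(4,2) S=118.1000 payoff=0.0000 vs cont=0.0000 → 0.0000 [wait]  node(4,3) S=152.7530 payoff=0.0000 vs cont=0.0000 → 0.0000 [wait]  node(4,4) S=197.5739 payoff=0.0000 vs cont=0.0000 → 0.0000 [wait]  ⇒ S*(4)=70.5944
t_3: node(3,0) S=80.2861 payoff=8.7839 vs cont=11.5920 → 11.5920 [wait]  node(3,1) S=103.8437 payoff=0.0000 vs cont=2.3550 → 2.3550 [wait]  node(3,2) S=134.3135 payoff=0.0000 vs cont=0.0000 → 0.0000 [wait]  node(3,3) S=173.7239 payoff=0.0000 vs cont=0.0000 → 0.0000 [wait]  ⇒ S*(3)=-
t_2: node(2,0) S=91.3083 payoff=0.0000 vs cont=6.9883 → 6.9883 [wait]  node(2,1) S=118.1000 payoff=0.0000 vs cont=1.1852 → 1.1852 [wait]  node(2,2) S=152.7530 payoff=0.0000 vs cont=0.0000 → 0.0000 [wait]  ⇒ S*(2)=-
t_1: node(1,0) S=103.8437 payoff=0.0000 vs cont=4.0980 → 4.0980 [wait]  node(1,1) S=134.3135 payoff=0.0000 vs cont=0.5965 → 0.5965 [wait]  ⇒ S*(1)=-
t_0: node(0,0) S=118.1000 payoff=0.0000 vs cont=2.3548 → 2.3548 [wait]  ⇒ S*(0)=-

price = 2.3548
boundary = - - - - 70.5944 62.0726
tree:
2.3548
4.0980 0.5965
6.9883 1.1852 0.0000
11.5920 2.3550 0.0000 0.0000
18.4756 4.6795 0.0000 0.0000 0.0000
26.9974 9.2982 0.0000 0.0000 0.0000 0.0000
34.4904 18.4756 0.0000 0.0000 0.0000 0.0000 0.0000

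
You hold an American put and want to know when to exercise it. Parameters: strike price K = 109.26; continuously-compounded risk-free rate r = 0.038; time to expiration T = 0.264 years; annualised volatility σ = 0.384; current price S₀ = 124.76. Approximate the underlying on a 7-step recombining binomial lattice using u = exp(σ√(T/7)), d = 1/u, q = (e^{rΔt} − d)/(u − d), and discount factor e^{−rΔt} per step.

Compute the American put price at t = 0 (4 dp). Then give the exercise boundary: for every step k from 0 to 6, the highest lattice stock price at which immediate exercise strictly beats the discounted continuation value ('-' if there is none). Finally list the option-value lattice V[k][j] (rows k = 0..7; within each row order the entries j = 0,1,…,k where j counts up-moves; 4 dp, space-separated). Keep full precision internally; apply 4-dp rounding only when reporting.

Δt=0.03771  u=1.07742  d=0.92814  q=0.49097  discount=0.99857
step 7 (expiry): payoffs max(K−S,0) = 35.2369 23.3307 9.5095 0.0000 0.0000 0.0000 0.0000 0.0000
step 6: (k=6,j=0): S=79.7543, (K−S)⁺=29.5057, hold=29.3492 ⇒ V=29.5057 exercise | (k=6,j=1): S=92.5823, (K−S)⁺=16.6777, hold=16.5212 ⇒ V=16.6777 exercise | (k=6,j=2): S=107.4736, (K−S)⁺=1.7864, hold=4.8337 ⇒ V=4.8337 continue | (k=6,j=3): S=124.7600, (K−S)⁺=0.0000, hold=0.0000 ⇒ V=0.0000 continue | (k=6,j=4): S=144.8268, (K−S)⁺=0.0000, hold=0.0000 ⇒ V=0.0000 continue | (k=6,j=5): S=168.1213, (K−S)⁺=0.0000, hold=0.0000 ⇒ V=0.0000 continue | (k=6,j=6): S=195.1625, (K−S)⁺=0.0000, hold=0.0000 ⇒ V=0.0000 continue  boundary S*=92.5823
step 5: (k=5,j=0): S=85.9293, (K−S)⁺=23.3307, hold=23.1742 ⇒ V=23.3307 exercise | (k=5,j=1): S=99.7505, (K−S)⁺=9.5095, hold=10.8471 ⇒ V=10.8471 continue | (k=5,j=2): S=115.7947, (K−S)⁺=0.0000, hold=2.4570 ⇒ V=2.4570 continue | (k=5,j=3): S=134.4195, (K−S)⁺=0.0000, hold=0.0000 ⇒ V=0.0000 continue | (k=5,j=4): S=156.0400, (K−S)⁺=0.0000, hold=0.0000 ⇒ V=0.0000 continue | (k=5,j=5): S=181.1380, (K−S)⁺=0.0000, hold=0.0000 ⇒ V=0.0000 continue  boundary S*=85.9293
step 4: (k=4,j=0): S=92.5823, (K−S)⁺=16.6777, hold=17.1770 ⇒ V=17.1770 continue | (k=4,j=1): S=107.4736, (K−S)⁺=1.7864, hold=6.7181 ⇒ V=6.7181 continue | (k=4,j=2): S=124.7600, (K−S)⁺=0.0000, hold=1.2489 ⇒ V=1.2489 continue | (k=4,j=3): S=144.8268, (K−S)⁺=0.0000, hold=0.0000 ⇒ V=0.0000 continue | (k=4,j=4): S=168.1213, (K−S)⁺=0.0000, hold=0.0000 ⇒ V=0.0000 continue  boundary S*=-
step 3: (k=3,j=0): S=99.7505, (K−S)⁺=9.5095, hold=12.0247 ⇒ V=12.0247 continue | (k=3,j=1): S=115.7947, (K−S)⁺=0.0000, hold=4.0271 ⇒ V=4.0271 continue | (k=3,j=2): S=134.4195, (K−S)⁺=0.0000, hold=0.6348 ⇒ V=0.6348 continue | (k=3,j=3): S=156.0400, (K−S)⁺=0.0000, hold=0.0000 ⇒ V=0.0000 continue  boundary S*=-
step 2: (k=2,j=0): S=107.4736, (K−S)⁺=1.7864, hold=8.0865 ⇒ V=8.0865 continue | (k=2,j=1): S=124.7600, (K−S)⁺=0.0000, hold=2.3582 ⇒ V=2.3582 continue | (k=2,j=2): S=144.8268, (K−S)⁺=0.0000, hold=0.3227 ⇒ V=0.3227 continue  boundary S*=-
step 1: (k=1,j=0): S=115.7947, (K−S)⁺=0.0000, hold=5.2665 ⇒ V=5.2665 continue | (k=1,j=1): S=134.4195, (K−S)⁺=0.0000, hold=1.3569 ⇒ V=1.3569 continue  boundary S*=-
step 0: (k=0,j=0): S=124.7600, (K−S)⁺=0.0000, hold=3.3422 ⇒ V=3.3422 continue  boundary S*=-

price = 3.3422
boundary = - - - - - 85.9293 92.5823
tree:
3.3422
5.2665 1.3569
8.0865 2.3582 0.3227
12.0247 4.0271 0.6348 0.0000
17.1770 6.7181 1.2489 0.0000 0.0000
23.3307 10.8471 2.4570 0.0000 0.0000 0.0000
29.5057 16.6777 4.8337 0.0000 0.0000 0.0000 0.0000
35.2369 23.3307 9.5095 0.0000 0.0000 0.0000 0.0000 0.0000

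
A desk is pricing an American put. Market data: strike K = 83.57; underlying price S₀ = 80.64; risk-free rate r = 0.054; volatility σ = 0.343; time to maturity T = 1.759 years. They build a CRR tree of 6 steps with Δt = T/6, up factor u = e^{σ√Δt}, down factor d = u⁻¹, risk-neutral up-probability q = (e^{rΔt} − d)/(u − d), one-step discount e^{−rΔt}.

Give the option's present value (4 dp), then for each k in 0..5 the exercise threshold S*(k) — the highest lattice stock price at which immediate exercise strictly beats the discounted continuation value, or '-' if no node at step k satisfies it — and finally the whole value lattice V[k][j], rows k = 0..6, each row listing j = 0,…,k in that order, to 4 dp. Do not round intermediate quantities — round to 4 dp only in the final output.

Δt=0.29317  u=1.20408  d=0.83051  q=0.49642  discount=0.98429
step 6 (expiry): payoffs max(K−S,0) = 57.1084 45.2057 27.9490 2.9300 0.0000 0.0000 0.0000
step 5: (k=5,j=0): S=31.8619, (K−S)⁺=51.7081, hold=50.3955 ⇒ V=51.7081 exercise | (k=5,j=1): S=46.1937, (K−S)⁺=37.3763, hold=36.0637 ⇒ V=37.3763 exercise | (k=5,j=2): S=66.9722, (K−S)⁺=16.5978, hold=15.2852 ⇒ V=16.5978 exercise | (k=5,j=3): S=97.0971, (K−S)⁺=0.0000, hold=1.4523 ⇒ V=1.4523 continue | (k=5,j=4): S=140.7726, (K−S)⁺=0.0000, hold=0.0000 ⇒ V=0.0000 continue | (k=5,j=5): S=204.0937, (K−S)⁺=0.0000, hold=0.0000 ⇒ V=0.0000 continue  boundary S*=66.9722
step 4: (k=4,j=0): S=38.3643, (K−S)⁺=45.2057, hold=43.8931 ⇒ V=45.2057 exercise | (k=4,j=1): S=55.6210, (K−S)⁺=27.9490, hold=26.6364 ⇒ V=27.9490 exercise | (k=4,j=2): S=80.6400, (K−S)⁺=2.9300, hold=8.9367 ⇒ V=8.9367 continue | (k=4,j=3): S=116.9128, (K−S)⁺=0.0000, hold=0.7199 ⇒ V=0.7199 continue | (k=4,j=4): S=169.5016, (K−S)⁺=0.0000, hold=0.0000 ⇒ V=0.0000 continue  boundary S*=55.6210
step 3: (k=3,j=0): S=46.1937, (K−S)⁺=37.3763, hold=36.0637 ⇒ V=37.3763 exercise | (k=3,j=1): S=66.9722, (K−S)⁺=16.5978, hold=18.2202 ⇒ V=18.2202 continue | (k=3,j=2): S=97.0971, (K−S)⁺=0.0000, hold=4.7814 ⇒ V=4.7814 continue | (k=3,j=3): S=140.7726, (K−S)⁺=0.0000, hold=0.3568 ⇒ V=0.3568 continue  boundary S*=46.1937
step 2: (k=2,j=0): S=55.6210, (K−S)⁺=27.9490, hold=27.4292 ⇒ V=27.9490 exercise | (k=2,j=1): S=80.6400, (K−S)⁺=2.9300, hold=11.3676 ⇒ V=11.3676 continue | (k=2,j=2): S=116.9128, (K−S)⁺=0.0000, hold=2.5444 ⇒ V=2.5444 continue  boundary S*=55.6210
step 1: (k=1,j=0): S=66.9722, (K−S)⁺=16.5978, hold=19.4080 ⇒ V=19.4080 continue | (k=1,j=1): S=97.0971, (K−S)⁺=0.0000, hold=6.8778 ⇒ V=6.8778 continue  boundary S*=-
step 0: (k=0,j=0): S=80.6400, (K−S)⁺=2.9300, hold=12.9806 ⇒ V=12.9806 continue  boundary S*=-

price = 12.9806
boundary = - - 55.6210 46.1937 55.6210 66.9722
tree:
12.9806
19.4080 6.8778
27.9490 11.3676 2.5444
37.3763 18.2202 4.7814 0.3568
45.2057 27.9490 8.9367 0.7199 0.0000
51.7081 37.3763 16.5978 1.4523 0.0000 0.0000
57.1084 45.2057 27.9490 2.9300 0.0000 0.0000 0.0000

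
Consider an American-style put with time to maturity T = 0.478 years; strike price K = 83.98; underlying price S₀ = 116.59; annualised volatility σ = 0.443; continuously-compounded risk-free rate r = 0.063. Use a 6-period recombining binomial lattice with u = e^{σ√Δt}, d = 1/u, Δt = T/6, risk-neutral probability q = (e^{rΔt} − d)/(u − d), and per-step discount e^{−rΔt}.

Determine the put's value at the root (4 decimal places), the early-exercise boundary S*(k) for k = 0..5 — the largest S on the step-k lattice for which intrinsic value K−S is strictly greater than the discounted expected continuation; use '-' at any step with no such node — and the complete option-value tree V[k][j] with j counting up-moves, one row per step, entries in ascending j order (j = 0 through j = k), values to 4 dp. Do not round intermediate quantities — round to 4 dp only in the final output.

price = 1.8332
boundary = - - - - - 62.3943
tree:
1.8332
3.1724 0.4517
5.3881 0.8882 0.0000
8.9240 1.7464 0.0000 0.0000
14.2624 3.4339 0.0000 0.0000 0.0000
21.5857 6.7517 0.0000 0.0000 0.0000 0.0000
28.9193 13.2753 0.0000 0.0000 0.0000 0.0000 0.0000

Δt=0.07967, u=1.13319, d=0.88246, q=0.48885, disc=e^(-rΔt)=0.99499
k=6 terminal: V=max(K-S,0) → 28.9193 13.2753 0.0000 0.0000 0.0000 0.0000 0.0000
k=5: j=0 S=62.3943 intr=21.5857 cont=21.1653 V=21.5857[EX]; j=1 S=80.1219 intr=3.8581 cont=6.7517 V=6.7517[hold]; j=2 S=102.8864 intr=0.0000 cont=0.0000 V=0.0000[hold]; j=3 S=132.1188 intr=0.0000 cont=0.0000 V=0.0000[hold]; j=4 S=169.6568 intr=0.0000 cont=0.0000 V=0.0000[hold]; j=5 S=217.8602 intr=0.0000 cont=0.0000 V=0.0000[hold]  S*(5)=62.3943
k=4: j=0 S=70.7047 intr=13.2753 cont=14.2624 V=14.2624[hold]; j=1 S=90.7935 intr=0.0000 cont=3.4339 V=3.4339[hold]; j=2 S=116.5900 intr=0.0000 cont=0.0000 V=0.0000[hold]; j=3 S=149.7159 intr=0.0000 cont=0.0000 V=0.0000[hold]; j=4 S=192.2536 intr=0.0000 cont=0.0000 V=0.0000[hold]  S*(4)=-
k=3: j=0 S=80.1219 intr=3.8581 cont=8.9240 V=8.9240[hold]; j=1 S=102.8864 intr=0.0000 cont=1.7464 V=1.7464[hold]; j=2 S=132.1188 intr=0.0000 cont=0.0000 V=0.0000[hold]; j=3 S=169.6568 intr=0.0000 cont=0.0000 V=0.0000[hold]  S*(3)=-
k=2: j=0 S=90.7935 intr=0.0000 cont=5.3881 V=5.3881[hold]; j=1 S=116.5900 intr=0.0000 cont=0.8882 V=0.8882[hold]; j=2 S=149.7159 intr=0.0000 cont=0.0000 V=0.0000[hold]  S*(2)=-
k=1: j=0 S=102.8864 intr=0.0000 cont=3.1724 V=3.1724[hold]; j=1 S=132.1188 intr=0.0000 cont=0.4517 V=0.4517[hold]  S*(1)=-
k=0: j=0 S=116.5900 intr=0.0000 cont=1.8332 V=1.8332[hold]  S*(0)=-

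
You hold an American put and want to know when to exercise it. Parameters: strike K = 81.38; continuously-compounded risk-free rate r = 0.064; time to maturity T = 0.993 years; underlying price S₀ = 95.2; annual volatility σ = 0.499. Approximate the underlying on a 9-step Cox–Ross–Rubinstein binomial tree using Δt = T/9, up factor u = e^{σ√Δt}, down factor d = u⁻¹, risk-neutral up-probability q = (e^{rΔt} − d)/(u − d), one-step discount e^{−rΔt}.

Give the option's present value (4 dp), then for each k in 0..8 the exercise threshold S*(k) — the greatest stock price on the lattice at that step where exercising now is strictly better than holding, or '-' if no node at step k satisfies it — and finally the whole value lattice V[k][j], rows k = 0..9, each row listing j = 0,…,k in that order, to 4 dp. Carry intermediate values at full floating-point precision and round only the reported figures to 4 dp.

price = 9.1596
boundary = - - - - 49.0568 41.5638 49.0568 57.9007 68.3389
tree:
9.1596
13.1475 4.9734
18.3550 7.6988 2.0936
24.8125 11.6286 3.5541 0.5420
32.3232 17.0402 5.9362 1.0252 0.0265
39.8162 24.0398 9.7070 1.9379 0.0513 0.0000
46.1648 32.3232 15.4188 3.6610 0.0993 0.0000 0.0000
51.5436 39.8162 23.4793 6.9119 0.1923 0.0000 0.0000 0.0000
56.1009 46.1648 32.3232 13.0411 0.3724 0.0000 0.0000 0.0000 0.0000
59.9621 51.5436 39.8162 23.4793 0.7210 0.0000 0.0000 0.0000 0.0000 0.0000

Δt=0.11033  u=1.18028  d=0.84726  q=0.47994  discount=0.99296
step 9 (expiry): payoffs max(K−S,0) = 59.9621 51.5436 39.8162 23.4793 0.7210 0.0000 0.0000 0.0000 0.0000 0.0000
step 8: (k=8,j=0): S=25.2791, (K−S)⁺=56.1009, hold=55.5283 ⇒ V=56.1009 exercise | (k=8,j=1): S=35.2152, (K−S)⁺=46.1648, hold=45.5921 ⇒ V=46.1648 exercise | (k=8,j=2): S=49.0568, (K−S)⁺=32.3232, hold=31.7505 ⇒ V=32.3232 exercise | (k=8,j=3): S=68.3389, (K−S)⁺=13.0411, hold=12.4684 ⇒ V=13.0411 exercise | (k=8,j=4): S=95.2000, (K−S)⁺=0.0000, hold=0.3724 ⇒ V=0.3724 continue | (k=8,j=5): S=132.6190, (K−S)⁺=0.0000, hold=0.0000 ⇒ V=0.0000 continue | (k=8,j=6): S=184.7457, (K−S)⁺=0.0000, hold=0.0000 ⇒ V=0.0000 continue | (k=8,j=7): S=257.3613, (K−S)⁺=0.0000, hold=0.0000 ⇒ V=0.0000 continue | (k=8,j=8): S=358.5188, (K−S)⁺=0.0000, hold=0.0000 ⇒ V=0.0000 continue  boundary S*=68.3389
step 7: (k=7,j=0): S=29.8364, (K−S)⁺=51.5436, hold=50.9710 ⇒ V=51.5436 exercise | (k=7,j=1): S=41.5638, (K−S)⁺=39.8162, hold=39.2436 ⇒ V=39.8162 exercise | (k=7,j=2): S=57.9007, (K−S)⁺=23.4793, hold=22.9067 ⇒ V=23.4793 exercise | (k=7,j=3): S=80.6590, (K−S)⁺=0.7210, hold=6.9119 ⇒ V=6.9119 continue | (k=7,j=4): S=112.3625, (K−S)⁺=0.0000, hold=0.1923 ⇒ V=0.1923 continue | (k=7,j=5): S=156.5273, (K−S)⁺=0.0000, hold=0.0000 ⇒ V=0.0000 continue | (k=7,j=6): S=218.0514, (K−S)⁺=0.0000, hold=0.0000 ⇒ V=0.0000 continue | (k=7,j=7): S=303.7579, (K−S)⁺=0.0000, hold=0.0000 ⇒ V=0.0000 continue  boundary S*=57.9007
step 6: (k=6,j=0): S=35.2152, (K−S)⁺=46.1648, hold=45.5921 ⇒ V=46.1648 exercise | (k=6,j=1): S=49.0568, (K−S)⁺=32.3232, hold=31.7505 ⇒ V=32.3232 exercise | (k=6,j=2): S=68.3389, (K−S)⁺=13.0411, hold=15.4188 ⇒ V=15.4188 continue | (k=6,j=3): S=95.2000, (K−S)⁺=0.0000, hold=3.6610 ⇒ V=3.6610 continue | (k=6,j=4): S=132.6190, (K−S)⁺=0.0000, hold=0.0993 ⇒ V=0.0993 continue | (k=6,j=5): S=184.7457, (K−S)⁺=0.0000, hold=0.0000 ⇒ V=0.0000 continue | (k=6,j=6): S=257.3613, (K−S)⁺=0.0000, hold=0.0000 ⇒ V=0.0000 continue  boundary S*=49.0568
step 5: (k=5,j=0): S=41.5638, (K−S)⁺=39.8162, hold=39.2436 ⇒ V=39.8162 exercise | (k=5,j=1): S=57.9007, (K−S)⁺=23.4793, hold=24.0398 ⇒ V=24.0398 continue | (k=5,j=2): S=80.6590, (K−S)⁺=0.7210, hold=9.7070 ⇒ V=9.7070 continue | (k=5,j=3): S=112.3625, (K−S)⁺=0.0000, hold=1.9379 ⇒ V=1.9379 continue | (k=5,j=4): S=156.5273, (K−S)⁺=0.0000, hold=0.0513 ⇒ V=0.0513 continue | (k=5,j=5): S=218.0514, (K−S)⁺=0.0000, hold=0.0000 ⇒ V=0.0000 continue  boundary S*=41.5638
step 4: (k=4,j=0): S=49.0568, (K−S)⁺=32.3232, hold=32.0176 ⇒ V=32.3232 exercise | (k=4,j=1): S=68.3389, (K−S)⁺=13.0411, hold=17.0402 ⇒ V=17.0402 continue | (k=4,j=2): S=95.2000, (K−S)⁺=0.0000, hold=5.9362 ⇒ V=5.9362 continue | (k=4,j=3): S=132.6190, (K−S)⁺=0.0000, hold=1.0252 ⇒ V=1.0252 continue | (k=4,j=4): S=184.7457, (K−S)⁺=0.0000, hold=0.0265 ⇒ V=0.0265 continue  boundary S*=49.0568
step 3: (k=3,j=0): S=57.9007, (K−S)⁺=23.4793, hold=24.8125 ⇒ V=24.8125 continue | (k=3,j=1): S=80.6590, (K−S)⁺=0.7210, hold=11.6286 ⇒ V=11.6286 continue | (k=3,j=2): S=112.3625, (K−S)⁺=0.0000, hold=3.5541 ⇒ V=3.5541 continue | (k=3,j=3): S=156.5273, (K−S)⁺=0.0000, hold=0.5420 ⇒ V=0.5420 continue  boundary S*=-
step 2: (k=2,j=0): S=68.3389, (K−S)⁺=13.0411, hold=18.3550 ⇒ V=18.3550 continue | (k=2,j=1): S=95.2000, (K−S)⁺=0.0000, hold=7.6988 ⇒ V=7.6988 continue | (k=2,j=2): S=132.6190, (K−S)⁺=0.0000, hold=2.0936 ⇒ V=2.0936 continue  boundary S*=-
step 1: (k=1,j=0): S=80.6590, (K−S)⁺=0.7210, hold=13.1475 ⇒ V=13.1475 continue | (k=1,j=1): S=112.3625, (K−S)⁺=0.0000, hold=4.9734 ⇒ V=4.9734 continue  boundary S*=-
step 0: (k=0,j=0): S=95.2000, (K−S)⁺=0.0000, hold=9.1596 ⇒ V=9.1596 continue  boundary S*=-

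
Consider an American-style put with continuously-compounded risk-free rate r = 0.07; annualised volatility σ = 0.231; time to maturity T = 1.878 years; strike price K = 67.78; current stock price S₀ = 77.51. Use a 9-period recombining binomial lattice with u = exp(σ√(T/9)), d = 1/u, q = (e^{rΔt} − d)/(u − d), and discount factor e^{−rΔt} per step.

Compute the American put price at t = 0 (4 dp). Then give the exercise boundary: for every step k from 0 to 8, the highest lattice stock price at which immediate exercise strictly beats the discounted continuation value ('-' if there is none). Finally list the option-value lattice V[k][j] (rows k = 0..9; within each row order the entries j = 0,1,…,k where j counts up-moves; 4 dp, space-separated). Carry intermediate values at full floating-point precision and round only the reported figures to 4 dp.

price = 2.7215
boundary = - - - - 50.8217 56.4776 50.8217 56.4776 50.8217
tree:
2.7215
4.5133 1.2887
7.2732 2.3150 0.4606
11.3301 4.0590 0.9114 0.0940
16.9583 6.9047 1.7762 0.2089 0.0000
22.0478 11.3024 3.3940 0.4641 0.0000 0.0000
26.6276 16.9583 6.3137 1.0309 0.0000 0.0000 0.0000
30.7488 22.0478 11.3024 2.2902 0.0000 0.0000 0.0000 0.0000
34.4573 26.6276 16.9583 5.0877 0.0000 0.0000 0.0000 0.0000 0.0000
37.7944 30.7488 22.0478 11.3024 0.0000 0.0000 0.0000 0.0000 0.0000 0.0000

Δt=0.20867, u=1.11129, d=0.89986, q=0.54324, disc=e^(-rΔt)=0.98550
k=9 terminal: V=max(K-S,0) → 37.7944 30.7488 22.0478 11.3024 0.0000 0.0000 0.0000 0.0000 0.0000 0.0000
k=8: j=0 S=33.3227 intr=34.4573 cont=33.4744 V=34.4573[EX]; j=1 S=41.1524 intr=26.6276 cont=25.6448 V=26.6276[EX]; j=2 S=50.8217 intr=16.9583 cont=15.9755 V=16.9583[EX]; j=3 S=62.7630 intr=5.0170 cont=5.0877 V=5.0877[hold]; j=4 S=77.5100 intr=0.0000 cont=0.0000 V=0.0000[hold]; j=5 S=95.7221 intr=0.0000 cont=0.0000 V=0.0000[hold]; j=6 S=118.2133 intr=0.0000 cont=0.0000 V=0.0000[hold]; j=7 S=145.9892 intr=0.0000 cont=0.0000 V=0.0000[hold]; j=8 S=180.2914 intr=0.0000 cont=0.0000 V=0.0000[hold]  S*(8)=50.8217
k=7: j=0 S=37.0312 intr=30.7488 cont=29.7660 V=30.7488[EX]; j=1 S=45.7322 intr=22.0478 cont=21.0650 V=22.0478[EX]; j=2 S=56.4776 intr=11.3024 cont=10.3574 V=11.3024[EX]; j=3 S=69.7478 intr=0.0000 cont=2.2902 V=2.2902[hold]; j=4 S=86.1360 intr=0.0000 cont=0.0000 V=0.0000[hold]; j=5 S=106.3749 intr=0.0000 cont=0.0000 V=0.0000[hold]; j=6 S=131.3692 intr=0.0000 cont=0.0000 V=0.0000[hold]; j=7 S=162.2362 intr=0.0000 cont=0.0000 V=0.0000[hold]  S*(7)=56.4776
k=6: j=0 S=41.1524 intr=26.6276 cont=25.6448 V=26.6276[EX]; j=1 S=50.8217 intr=16.9583 cont=15.9755 V=16.9583[EX]; j=2 S=62.7630 intr=5.0170 cont=6.3137 V=6.3137[hold]; j=3 S=77.5100 intr=0.0000 cont=1.0309 V=1.0309[hold]; j=4 S=95.7221 intr=0.0000 cont=0.0000 V=0.0000[hold]; j=5 S=118.2133 intr=0.0000 cont=0.0000 V=0.0000[hold]; j=6 S=145.9892 intr=0.0000 cont=0.0000 V=0.0000[hold]  S*(6)=50.8217
k=5: j=0 S=45.7322 intr=22.0478 cont=21.0650 V=22.0478[EX]; j=1 S=56.4776 intr=11.3024 cont=11.0137 V=11.3024[EX]; j=2 S=69.7478 intr=0.0000 cont=3.3940 V=3.3940[hold]; j=3 S=86.1360 intr=0.0000 cont=0.4641 V=0.4641[hold]; j=4 S=106.3749 intr=0.0000 cont=0.0000 V=0.0000[hold]; j=5 S=131.3692 intr=0.0000 cont=0.0000 V=0.0000[hold]  S*(5)=56.4776
k=4: j=0 S=50.8217 intr=16.9583 cont=15.9755 V=16.9583[EX]; j=1 S=62.7630 intr=5.0170 cont=6.9047 V=6.9047[hold]; j=2 S=77.5100 intr=0.0000 cont=1.7762 V=1.7762[hold]; j=3 S=95.7221 intr=0.0000 cont=0.2089 V=0.2089[hold]; j=4 S=118.2133 intr=0.0000 cont=0.0000 V=0.0000[hold]  S*(4)=50.8217
k=3: j=0 S=56.4776 intr=11.3024 cont=11.3301 V=11.3301[hold]; j=1 S=69.7478 intr=0.0000 cont=4.0590 V=4.0590[hold]; j=2 S=86.1360 intr=0.0000 cont=0.9114 V=0.9114[hold]; j=3 S=106.3749 intr=0.0000 cont=0.0940 V=0.0940[hold]  S*(3)=-
k=2: j=0 S=62.7630 intr=5.0170 cont=7.2732 V=7.2732[hold]; j=1 S=77.5100 intr=0.0000 cont=2.3150 V=2.3150[hold]; j=2 S=95.7221 intr=0.0000 cont=0.4606 V=0.4606[hold]  S*(2)=-
k=1: j=0 S=69.7478 intr=0.0000 cont=4.5133 V=4.5133[hold]; j=1 S=86.1360 intr=0.0000 cont=1.2887 V=1.2887[hold]  S*(1)=-
k=0: j=0 S=77.5100 intr=0.0000 cont=2.7215 V=2.7215[hold]  S*(0)=-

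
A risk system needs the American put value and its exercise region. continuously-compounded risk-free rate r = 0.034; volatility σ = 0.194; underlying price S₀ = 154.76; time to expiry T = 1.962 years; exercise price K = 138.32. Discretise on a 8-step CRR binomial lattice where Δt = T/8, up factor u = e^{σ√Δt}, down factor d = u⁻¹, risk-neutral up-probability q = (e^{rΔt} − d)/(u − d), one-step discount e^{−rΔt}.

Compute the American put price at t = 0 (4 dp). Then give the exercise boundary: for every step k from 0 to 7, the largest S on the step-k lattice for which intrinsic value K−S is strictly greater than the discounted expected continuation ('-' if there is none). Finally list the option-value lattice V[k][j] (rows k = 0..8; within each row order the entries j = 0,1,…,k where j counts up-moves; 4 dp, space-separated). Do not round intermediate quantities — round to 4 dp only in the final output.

price = 6.6146
boundary = - - - - 105.3807 95.7275 105.3807 116.0073
tree:
6.6146
10.3579 3.2592
15.7680 5.5210 1.2198
23.2268 9.1236 2.2779 0.2607
32.9393 14.6181 4.1889 0.5472 0.0000
42.5925 22.5156 7.5494 1.1484 0.0000 0.0000
51.3615 32.9393 13.2377 2.4100 0.0000 0.0000 0.0000
59.3272 42.5925 22.3127 5.0578 0.0000 0.0000 0.0000 0.0000
66.5632 51.3615 32.9393 10.6144 0.0000 0.0000 0.0000 0.0000 0.0000

Δt=0.24525  u=1.10084  d=0.90840  q=0.51951  discount=0.99170
step 8 (expiry): payoffs max(K−S,0) = 66.5632 51.3615 32.9393 10.6144 0.0000 0.0000 0.0000 0.0000 0.0000
step 7: (k=7,j=0): S=78.9928, (K−S)⁺=59.3272, hold=58.1786 ⇒ V=59.3272 exercise | (k=7,j=1): S=95.7275, (K−S)⁺=42.5925, hold=41.4440 ⇒ V=42.5925 exercise | (k=7,j=2): S=116.0073, (K−S)⁺=22.3127, hold=21.1641 ⇒ V=22.3127 exercise | (k=7,j=3): S=140.5835, (K−S)⁺=0.0000, hold=5.0578 ⇒ V=5.0578 continue | (k=7,j=4): S=170.3661, (K−S)⁺=0.0000, hold=0.0000 ⇒ V=0.0000 continue | (k=7,j=5): S=206.4582, (K−S)⁺=0.0000, hold=0.0000 ⇒ V=0.0000 continue | (k=7,j=6): S=250.1963, (K−S)⁺=0.0000, hold=0.0000 ⇒ V=0.0000 continue | (k=7,j=7): S=303.2004, (K−S)⁺=0.0000, hold=0.0000 ⇒ V=0.0000 continue  boundary S*=116.0073
step 6: (k=6,j=0): S=86.9585, (K−S)⁺=51.3615, hold=50.2129 ⇒ V=51.3615 exercise | (k=6,j=1): S=105.3807, (K−S)⁺=32.9393, hold=31.7907 ⇒ V=32.9393 exercise | (k=6,j=2): S=127.7056, (K−S)⁺=10.6144, hold=13.2377 ⇒ V=13.2377 continue | (k=6,j=3): S=154.7600, (K−S)⁺=0.0000, hold=2.4100 ⇒ V=2.4100 continue | (k=6,j=4): S=187.5459, (K−S)⁺=0.0000, hold=0.0000 ⇒ V=0.0000 continue | (k=6,j=5): S=227.2775, (K−S)⁺=0.0000, hold=0.0000 ⇒ V=0.0000 continue | (k=6,j=6): S=275.4263, (K−S)⁺=0.0000, hold=0.0000 ⇒ V=0.0000 continue  boundary S*=105.3807
step 5: (k=5,j=0): S=95.7275, (K−S)⁺=42.5925, hold=41.4440 ⇒ V=42.5925 exercise | (k=5,j=1): S=116.0073, (K−S)⁺=22.3127, hold=22.5156 ⇒ V=22.5156 continue | (k=5,j=2): S=140.5835, (K−S)⁺=0.0000, hold=7.5494 ⇒ V=7.5494 continue | (k=5,j=3): S=170.3661, (K−S)⁺=0.0000, hold=1.1484 ⇒ V=1.1484 continue | (k=5,j=4): S=206.4582, (K−S)⁺=0.0000, hold=0.0000 ⇒ V=0.0000 continue | (k=5,j=5): S=250.1963, (K−S)⁺=0.0000, hold=0.0000 ⇒ V=0.0000 continue  boundary S*=95.7275
step 4: (k=4,j=0): S=105.3807, (K−S)⁺=32.9393, hold=31.8953 ⇒ V=32.9393 exercise | (k=4,j=1): S=127.7056, (K−S)⁺=10.6144, hold=14.6181 ⇒ V=14.6181 continue | (k=4,j=2): S=154.7600, (K−S)⁺=0.0000, hold=4.1889 ⇒ V=4.1889 continue | (k=4,j=3): S=187.5459, (K−S)⁺=0.0000, hold=0.5472 ⇒ V=0.5472 continue | (k=4,j=4): S=227.2775, (K−S)⁺=0.0000, hold=0.0000 ⇒ V=0.0000 continue  boundary S*=105.3807
step 3: (k=3,j=0): S=116.0073, (K−S)⁺=22.3127, hold=23.2268 ⇒ V=23.2268 continue | (k=3,j=1): S=140.5835, (K−S)⁺=0.0000, hold=9.1236 ⇒ V=9.1236 continue | (k=3,j=2): S=170.3661, (K−S)⁺=0.0000, hold=2.2779 ⇒ V=2.2779 continue | (k=3,j=3): S=206.4582, (K−S)⁺=0.0000, hold=0.2607 ⇒ V=0.2607 continue  boundary S*=-
step 2: (k=2,j=0): S=127.7056, (K−S)⁺=10.6144, hold=15.7680 ⇒ V=15.7680 continue | (k=2,j=1): S=154.7600, (K−S)⁺=0.0000, hold=5.5210 ⇒ V=5.5210 continue | (k=2,j=2): S=187.5459, (K−S)⁺=0.0000, hold=1.2198 ⇒ V=1.2198 continue  boundary S*=-
step 1: (k=1,j=0): S=140.5835, (K−S)⁺=0.0000, hold=10.3579 ⇒ V=10.3579 continue | (k=1,j=1): S=170.3661, (K−S)⁺=0.0000, hold=3.2592 ⇒ V=3.2592 continue  boundary S*=-
step 0: (k=0,j=0): S=154.7600, (K−S)⁺=0.0000, hold=6.6146 ⇒ V=6.6146 continue  boundary S*=-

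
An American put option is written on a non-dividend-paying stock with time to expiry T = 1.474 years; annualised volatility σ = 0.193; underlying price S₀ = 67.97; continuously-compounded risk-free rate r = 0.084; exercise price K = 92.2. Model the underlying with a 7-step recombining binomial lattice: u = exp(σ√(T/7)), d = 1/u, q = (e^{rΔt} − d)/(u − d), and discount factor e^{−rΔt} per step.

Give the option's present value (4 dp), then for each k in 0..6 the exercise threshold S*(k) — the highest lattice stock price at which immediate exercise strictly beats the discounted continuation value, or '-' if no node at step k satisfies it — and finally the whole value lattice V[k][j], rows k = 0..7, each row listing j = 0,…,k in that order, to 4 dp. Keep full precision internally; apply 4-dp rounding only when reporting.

Δt=0.21057  u=1.09260  d=0.91524  q=0.57849  discount=0.98247
step 7 (expiry): payoffs max(K−S,0) = 55.6340 48.5481 40.0891 29.9908 17.9357 3.5445 0.0000 0.0000
step 6: (k=6,j=0): S=39.9522, (K−S)⁺=52.2478, hold=50.6313 ⇒ V=52.2478 exercise | (k=6,j=1): S=47.6942, (K−S)⁺=44.5058, hold=42.8893 ⇒ V=44.5058 exercise | (k=6,j=2): S=56.9366, (K−S)⁺=35.2634, hold=33.6469 ⇒ V=35.2634 exercise | (k=6,j=3): S=67.9700, (K−S)⁺=24.2300, hold=22.6135 ⇒ V=24.2300 exercise | (k=6,j=4): S=81.1415, (K−S)⁺=11.0585, hold=9.4420 ⇒ V=11.0585 exercise | (k=6,j=5): S=96.8654, (K−S)⁺=0.0000, hold=1.4678 ⇒ V=1.4678 continue | (k=6,j=6): S=115.6363, (K−S)⁺=0.0000, hold=0.0000 ⇒ V=0.0000 continue  boundary S*=81.1415
step 5: (k=5,j=0): S=43.6519, (K−S)⁺=48.5481, hold=46.9316 ⇒ V=48.5481 exercise | (k=5,j=1): S=52.1109, (K−S)⁺=40.0891, hold=38.4726 ⇒ V=40.0891 exercise | (k=5,j=2): S=62.2092, (K−S)⁺=29.9908, hold=28.3743 ⇒ V=29.9908 exercise | (k=5,j=3): S=74.2643, (K−S)⁺=17.9357, hold=16.3192 ⇒ V=17.9357 exercise | (k=5,j=4): S=88.6555, (K−S)⁺=3.5445, hold=5.4138 ⇒ V=5.4138 continue | (k=5,j=5): S=105.8355, (K−S)⁺=0.0000, hold=0.6079 ⇒ V=0.6079 continue  boundary S*=74.2643
step 4: (k=4,j=0): S=47.6942, (K−S)⁺=44.5058, hold=42.8893 ⇒ V=44.5058 exercise | (k=4,j=1): S=56.9366, (K−S)⁺=35.2634, hold=33.6469 ⇒ V=35.2634 exercise | (k=4,j=2): S=67.9700, (K−S)⁺=24.2300, hold=22.6135 ⇒ V=24.2300 exercise | (k=4,j=3): S=81.1415, (K−S)⁺=11.0585, hold=10.5044 ⇒ V=11.0585 exercise | (k=4,j=4): S=96.8654, (K−S)⁺=0.0000, hold=2.5874 ⇒ V=2.5874 continue  boundary S*=81.1415
step 3: (k=3,j=0): S=52.1109, (K−S)⁺=40.0891, hold=38.4726 ⇒ V=40.0891 exercise | (k=3,j=1): S=62.2092, (K−S)⁺=29.9908, hold=28.3743 ⇒ V=29.9908 exercise | (k=3,j=2): S=74.2643, (K−S)⁺=17.9357, hold=16.3192 ⇒ V=17.9357 exercise | (k=3,j=3): S=88.6555, (K−S)⁺=3.5445, hold=6.0501 ⇒ V=6.0501 continue  boundary S*=74.2643
step 2: (k=2,j=0): S=56.9366, (K−S)⁺=35.2634, hold=33.6469 ⇒ V=35.2634 exercise | (k=2,j=1): S=67.9700, (K−S)⁺=24.2300, hold=22.6135 ⇒ V=24.2300 exercise | (k=2,j=2): S=81.1415, (K−S)⁺=11.0585, hold=10.8661 ⇒ V=11.0585 exercise  boundary S*=81.1415
step 1: (k=1,j=0): S=62.2092, (K−S)⁺=29.9908, hold=28.3743 ⇒ V=29.9908 exercise | (k=1,j=1): S=74.2643, (K−S)⁺=17.9357, hold=16.3192 ⇒ V=17.9357 exercise  boundary S*=74.2643
step 0: (k=0,j=0): S=67.9700, (K−S)⁺=24.2300, hold=22.6135 ⇒ V=24.2300 exercise  boundary S*=67.9700

price = 24.2300
boundary = 67.9700 74.2643 81.1415 74.2643 81.1415 74.2643 81.1415
tree:
24.2300
29.9908 17.9357
35.2634 24.2300 11.0585
40.0891 29.9908 17.9357 6.0501
44.5058 35.2634 24.2300 11.0585 2.5874
48.5481 40.0891 29.9908 17.9357 5.4138 0.6079
52.2478 44.5058 35.2634 24.2300 11.0585 1.4678 0.0000
55.6340 48.5481 40.0891 29.9908 17.9357 3.5445 0.0000 0.0000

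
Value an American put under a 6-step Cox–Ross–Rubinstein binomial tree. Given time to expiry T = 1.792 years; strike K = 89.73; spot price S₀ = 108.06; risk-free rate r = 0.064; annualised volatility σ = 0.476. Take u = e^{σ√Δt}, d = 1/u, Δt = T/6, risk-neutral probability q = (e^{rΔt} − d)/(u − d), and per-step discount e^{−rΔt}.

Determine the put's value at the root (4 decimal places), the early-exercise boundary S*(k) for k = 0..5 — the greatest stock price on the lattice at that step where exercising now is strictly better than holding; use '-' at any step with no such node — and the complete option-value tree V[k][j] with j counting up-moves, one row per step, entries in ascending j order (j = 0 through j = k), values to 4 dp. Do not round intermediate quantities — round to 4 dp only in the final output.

params: Δt=0.29867 u=1.29711 d=0.77095 q=0.47201 e^(-rΔt)=0.98107
t_6 payoffs: 67.0412 51.5564 25.5036 0.0000 0.0000 0.0000 0.0000
t_5: node(5,0) S=29.4298 payoff=60.3002 vs cont=58.6014 → 60.3002 [stop]  node(5,1) S=49.5152 payoff=40.2148 vs cont=38.5160 → 40.2148 [stop]  node(5,2) S=83.3085 payoff=6.4215 vs cont=13.2107 → 13.2107 [wait]  node(5,3) S=140.1653 payoff=0.0000 vs cont=0.0000 → 0.0000 [wait]  node(5,4) S=235.8260 payoff=0.0000 vs cont=0.0000 → 0.0000 [wait]  node(5,5) S=396.7738 payoff=0.0000 vs cont=0.0000 → 0.0000 [wait]  ⇒ S*(5)=49.5152
t_4: node(4,0) S=38.1736 payoff=51.5564 vs cont=49.8576 → 51.5564 [stop]  node(4,1) S=64.2264 payoff=25.5036 vs cont=26.9486 → 26.9486 [wait]  node(4,2) S=108.0600 payoff=0.0000 vs cont=6.8431 → 6.8431 [wait]  node(4,3) S=181.8093 payoff=0.0000 vs cont=0.0000 → 0.0000 [wait]  node(4,4) S=305.8915 payoff=0.0000 vs cont=0.0000 → 0.0000 [wait]  ⇒ S*(4)=38.1736
t_3: node(3,0) S=49.5152 payoff=40.2148 vs cont=39.1851 → 40.2148 [stop]  node(3,1) S=83.3085 payoff=6.4215 vs cont=17.1281 → 17.1281 [wait]  node(3,2) S=140.1653 payoff=0.0000 vs cont=3.5447 → 3.5447 [wait]  node(3,3) S=235.8260 payoff=0.0000 vs cont=0.0000 → 0.0000 [wait]  ⇒ S*(3)=49.5152
t_2: node(2,0) S=64.2264 payoff=25.5036 vs cont=28.7626 → 28.7626 [wait]  node(2,1) S=108.0600 payoff=0.0000 vs cont=10.5137 → 10.5137 [wait]  node(2,2) S=181.8093 payoff=0.0000 vs cont=1.8361 → 1.8361 [wait]  ⇒ S*(2)=-
t_1: node(1,0) S=83.3085 payoff=6.4215 vs cont=19.7675 → 19.7675 [wait]  node(1,1) S=140.1653 payoff=0.0000 vs cont=6.2963 → 6.2963 [wait]  ⇒ S*(1)=-
t_0: node(0,0) S=108.0600 payoff=0.0000 vs cont=13.1551 → 13.1551 [wait]  ⇒ S*(0)=-

price = 13.1551
boundary = - - - 49.5152 38.1736 49.5152
tree:
13.1551
19.7675 6.2963
28.7626 10.5137 1.8361
40.2148 17.1281 3.5447 0.0000
51.5564 26.9486 6.8431 0.0000 0.0000
60.3002 40.2148 13.2107 0.0000 0.0000 0.0000
67.0412 51.5564 25.5036 0.0000 0.0000 0.0000 0.0000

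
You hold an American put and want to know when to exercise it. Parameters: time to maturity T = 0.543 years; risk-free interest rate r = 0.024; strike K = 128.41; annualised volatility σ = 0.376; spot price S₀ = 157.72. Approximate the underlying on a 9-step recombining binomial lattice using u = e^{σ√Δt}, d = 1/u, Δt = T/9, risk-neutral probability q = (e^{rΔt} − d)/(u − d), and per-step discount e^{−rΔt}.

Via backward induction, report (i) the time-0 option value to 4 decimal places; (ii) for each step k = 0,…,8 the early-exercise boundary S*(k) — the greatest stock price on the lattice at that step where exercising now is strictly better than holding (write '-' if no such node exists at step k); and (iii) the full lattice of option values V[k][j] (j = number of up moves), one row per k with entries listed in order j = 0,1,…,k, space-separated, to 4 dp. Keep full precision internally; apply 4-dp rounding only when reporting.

price = 5.0786
boundary = - - - - - - 90.6208 99.3888 109.0053
tree:
5.0786
7.6207 2.3920
11.1788 3.8616 0.8371
15.9695 6.1203 1.4724 0.1643
22.1145 9.4860 2.5614 0.3193 0.0000
29.5261 14.3029 4.3945 0.6207 0.0000 0.0000
37.7892 20.8317 7.4065 1.2063 0.0000 0.0000 0.0000
45.7838 29.0212 12.1896 2.3447 0.0000 0.0000 0.0000 0.0000
53.0730 37.7892 19.4047 4.5573 0.0000 0.0000 0.0000 0.0000 0.0000
59.7192 45.7838 29.0212 8.8579 0.0000 0.0000 0.0000 0.0000 0.0000 0.0000

Δt=0.06033  u=1.09676  d=0.91178  q=0.48476  discount=0.99855
step 9 (expiry): payoffs max(K−S,0) = 59.7192 45.7838 29.0212 8.8579 0.0000 0.0000 0.0000 0.0000 0.0000 0.0000
step 8: (k=8,j=0): S=75.3370, (K−S)⁺=53.0730, hold=52.8872 ⇒ V=53.0730 exercise | (k=8,j=1): S=90.6208, (K−S)⁺=37.7892, hold=37.6034 ⇒ V=37.7892 exercise | (k=8,j=2): S=109.0053, (K−S)⁺=19.4047, hold=19.2189 ⇒ V=19.4047 exercise | (k=8,j=3): S=131.1194, (K−S)⁺=0.0000, hold=4.5573 ⇒ V=4.5573 continue | (k=8,j=4): S=157.7200, (K−S)⁺=0.0000, hold=0.0000 ⇒ V=0.0000 continue | (k=8,j=5): S=189.7171, (K−S)⁺=0.0000, hold=0.0000 ⇒ V=0.0000 continue | (k=8,j=6): S=228.2055, (K−S)⁺=0.0000, hold=0.0000 ⇒ V=0.0000 continue | (k=8,j=7): S=274.5021, (K−S)⁺=0.0000, hold=0.0000 ⇒ V=0.0000 continue | (k=8,j=8): S=330.1911, (K−S)⁺=0.0000, hold=0.0000 ⇒ V=0.0000 continue  boundary S*=109.0053
step 7: (k=7,j=0): S=82.6262, (K−S)⁺=45.7838, hold=45.5980 ⇒ V=45.7838 exercise | (k=7,j=1): S=99.3888, (K−S)⁺=29.0212, hold=28.8354 ⇒ V=29.0212 exercise | (k=7,j=2): S=119.5521, (K−S)⁺=8.8579, hold=12.1896 ⇒ V=12.1896 continue | (k=7,j=3): S=143.8060, (K−S)⁺=0.0000, hold=2.3447 ⇒ V=2.3447 continue | (k=7,j=4): S=172.9803, (K−S)⁺=0.0000, hold=0.0000 ⇒ V=0.0000 continue | (k=7,j=5): S=208.0733, (K−S)⁺=0.0000, hold=0.0000 ⇒ V=0.0000 continue | (k=7,j=6): S=250.2856, (K−S)⁺=0.0000, hold=0.0000 ⇒ V=0.0000 continue | (k=7,j=7): S=301.0617, (K−S)⁺=0.0000, hold=0.0000 ⇒ V=0.0000 continue  boundary S*=99.3888
step 6: (k=6,j=0): S=90.6208, (K−S)⁺=37.7892, hold=37.6034 ⇒ V=37.7892 exercise | (k=6,j=1): S=109.0053, (K−S)⁺=19.4047, hold=20.8317 ⇒ V=20.8317 continue | (k=6,j=2): S=131.1194, (K−S)⁺=0.0000, hold=7.4065 ⇒ V=7.4065 continue | (k=6,j=3): S=157.7200, (K−S)⁺=0.0000, hold=1.2063 ⇒ V=1.2063 continue | (k=6,j=4): S=189.7171, (K−S)⁺=0.0000, hold=0.0000 ⇒ V=0.0000 continue | (k=6,j=5): S=228.2055, (K−S)⁺=0.0000, hold=0.0000 ⇒ V=0.0000 continue | (k=6,j=6): S=274.5021, (K−S)⁺=0.0000, hold=0.0000 ⇒ V=0.0000 continue  boundary S*=90.6208
step 5: (k=5,j=0): S=99.3888, (K−S)⁺=29.0212, hold=29.5261 ⇒ V=29.5261 continue | (k=5,j=1): S=119.5521, (K−S)⁺=8.8579, hold=14.3029 ⇒ V=14.3029 continue | (k=5,j=2): S=143.8060, (K−S)⁺=0.0000, hold=4.3945 ⇒ V=4.3945 continue | (k=5,j=3): S=172.9803, (K−S)⁺=0.0000, hold=0.6207 ⇒ V=0.6207 continue | (k=5,j=4): S=208.0733, (K−S)⁺=0.0000, hold=0.0000 ⇒ V=0.0000 continue | (k=5,j=5): S=250.2856, (K−S)⁺=0.0000, hold=0.0000 ⇒ V=0.0000 continue  boundary S*=-
step 4: (k=4,j=0): S=109.0053, (K−S)⁺=19.4047, hold=22.1145 ⇒ V=22.1145 continue | (k=4,j=1): S=131.1194, (K−S)⁺=0.0000, hold=9.4860 ⇒ V=9.4860 continue | (k=4,j=2): S=157.7200, (K−S)⁺=0.0000, hold=2.5614 ⇒ V=2.5614 continue | (k=4,j=3): S=189.7171, (K−S)⁺=0.0000, hold=0.3193 ⇒ V=0.3193 continue | (k=4,j=4): S=228.2055, (K−S)⁺=0.0000, hold=0.0000 ⇒ V=0.0000 continue  boundary S*=-
step 3: (k=3,j=0): S=119.5521, (K−S)⁺=8.8579, hold=15.9695 ⇒ V=15.9695 continue | (k=3,j=1): S=143.8060, (K−S)⁺=0.0000, hold=6.1203 ⇒ V=6.1203 continue | (k=3,j=2): S=172.9803, (K−S)⁺=0.0000, hold=1.4724 ⇒ V=1.4724 continue | (k=3,j=3): S=208.0733, (K−S)⁺=0.0000, hold=0.1643 ⇒ V=0.1643 continue  boundary S*=-
step 2: (k=2,j=0): S=131.1194, (K−S)⁺=0.0000, hold=11.1788 ⇒ V=11.1788 continue | (k=2,j=1): S=157.7200, (K−S)⁺=0.0000, hold=3.8616 ⇒ V=3.8616 continue | (k=2,j=2): S=189.7171, (K−S)⁺=0.0000, hold=0.8371 ⇒ V=0.8371 continue  boundary S*=-
step 1: (k=1,j=0): S=143.8060, (K−S)⁺=0.0000, hold=7.6207 ⇒ V=7.6207 continue | (k=1,j=1): S=172.9803, (K−S)⁺=0.0000, hold=2.3920 ⇒ V=2.3920 continue  boundary S*=-
step 0: (k=0,j=0): S=157.7200, (K−S)⁺=0.0000, hold=5.0786 ⇒ V=5.0786 continue  boundary S*=-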